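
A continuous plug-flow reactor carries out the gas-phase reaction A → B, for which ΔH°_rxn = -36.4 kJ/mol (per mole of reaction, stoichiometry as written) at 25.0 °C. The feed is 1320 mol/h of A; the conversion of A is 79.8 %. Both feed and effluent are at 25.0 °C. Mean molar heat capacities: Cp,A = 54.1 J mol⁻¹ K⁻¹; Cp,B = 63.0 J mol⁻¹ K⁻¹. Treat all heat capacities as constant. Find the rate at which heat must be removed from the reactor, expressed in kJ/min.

Extent of reaction ξ = 0.798 × 1320 = 1053.4 mol/h
Reaction term: ξ·ΔH°_rxn = 1053.4 × -36.4 = -38342 kJ/h
Q = ΔH = -38342 kJ/h = -10.651 kW
Heat removed = 639.04 kJ/min

Q_out = 639 kJ/min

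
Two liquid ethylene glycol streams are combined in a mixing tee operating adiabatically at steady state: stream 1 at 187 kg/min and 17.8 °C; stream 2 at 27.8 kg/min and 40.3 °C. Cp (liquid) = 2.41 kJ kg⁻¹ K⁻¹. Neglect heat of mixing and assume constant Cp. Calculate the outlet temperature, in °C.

Adiabatic, steady state ⇒ Σ ṁᵢCp,ᵢ(T_out − Tᵢ) = 0
T_out = Σ ṁᵢCp,ᵢTᵢ / Σ ṁᵢCp,ᵢ
      = 10722 / 517.67 = 20.712 °C

T_out = 20.7 °C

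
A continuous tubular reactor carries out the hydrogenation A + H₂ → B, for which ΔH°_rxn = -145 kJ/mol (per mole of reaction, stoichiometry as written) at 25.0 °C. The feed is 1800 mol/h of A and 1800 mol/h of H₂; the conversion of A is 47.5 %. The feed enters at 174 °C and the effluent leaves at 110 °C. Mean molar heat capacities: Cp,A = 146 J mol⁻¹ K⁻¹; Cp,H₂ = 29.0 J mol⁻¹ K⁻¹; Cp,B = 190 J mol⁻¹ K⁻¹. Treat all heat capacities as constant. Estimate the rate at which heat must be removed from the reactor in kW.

Extent of reaction ξ = 0.475 × 1800 = 855 mol/h
Reaction term: ξ·ΔH°_rxn = 855 × -145 = -123980 kJ/h
Sensible, feed 174→25 °C: -46935 kJ/h
Outlet flows (mol/h): A 945, H₂ 945, B 855
Sensible, products 25→110 °C: 27865 kJ/h
Q = ΔH = -143040 kJ/h = -39.735 kW
Heat removed = 39.735 kW

Q_out = 39.7 kW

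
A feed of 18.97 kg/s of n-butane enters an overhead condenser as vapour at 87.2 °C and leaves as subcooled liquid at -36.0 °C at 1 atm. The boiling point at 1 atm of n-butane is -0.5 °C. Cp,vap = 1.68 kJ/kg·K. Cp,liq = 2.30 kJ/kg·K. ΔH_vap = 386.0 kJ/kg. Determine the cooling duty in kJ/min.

vapour 87.2→-0.5 °C: -147.34 kJ/kg
condensation at -0.5 °C: -386 kJ/kg
liquid -0.5→-36.0 °C: -81.65 kJ/kg
Δh = -147.34 + -386 + -81.65 = -614.99 kJ/kg
Q = ṁ·Δh = 18.97 kg/s × -614.99 kJ/kg = -11666 kJ/s
|Q| = 11666 kW = 699980 kJ/min

Q_c = 700000 kJ/min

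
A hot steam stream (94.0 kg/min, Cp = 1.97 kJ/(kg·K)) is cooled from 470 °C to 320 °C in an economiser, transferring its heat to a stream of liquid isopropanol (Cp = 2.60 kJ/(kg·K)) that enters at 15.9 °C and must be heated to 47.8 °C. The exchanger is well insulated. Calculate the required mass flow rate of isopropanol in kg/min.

Heat released by hot stream: Q = 94.0 × 1.97 × (470 − 320) = 27777 kJ/min
Energy balance on cold side (adiabatic exchanger): Q = ṁ_c·Cp_c·(T_c,out − T_c,in)
ṁ_c = 27777 / [2.60 × (47.8 − 15.9)] = 334.9 kg/min

ṁ_c = 335 kg/min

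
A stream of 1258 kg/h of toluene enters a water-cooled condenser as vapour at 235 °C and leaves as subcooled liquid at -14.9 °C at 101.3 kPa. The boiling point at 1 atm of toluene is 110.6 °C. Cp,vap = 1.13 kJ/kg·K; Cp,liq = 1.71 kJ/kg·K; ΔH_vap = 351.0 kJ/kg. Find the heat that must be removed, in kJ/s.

vapour 235→110.6 °C: -140.57 kJ/kg
condensation at 110.6 °C: -351 kJ/kg
liquid 110.6→-14.9 °C: -214.6 kJ/kg
Δh = -140.57 + -351 + -214.6 = -706.18 kJ/kg
Q = ṁ·Δh = 1258 kg/h × -706.18 kJ/kg = -888370 kJ/h
|Q| = 246.77 kW

Q_c = 247 kJ/s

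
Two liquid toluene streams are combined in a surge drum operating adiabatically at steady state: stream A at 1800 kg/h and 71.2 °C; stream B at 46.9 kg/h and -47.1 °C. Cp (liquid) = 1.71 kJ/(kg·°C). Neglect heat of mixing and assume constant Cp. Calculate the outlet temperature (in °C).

T_out = 68.2 °C

No heat crosses the boundary, so H_out = H_in.
T_out = Σ ṁᵢCp,ᵢTᵢ / Σ ṁᵢCp,ᵢ
      = 215380 / 3158.2 = 68.196 °C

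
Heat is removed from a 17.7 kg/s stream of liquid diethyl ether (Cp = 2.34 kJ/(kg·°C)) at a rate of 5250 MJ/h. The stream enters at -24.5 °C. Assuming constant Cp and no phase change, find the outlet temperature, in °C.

Q = 5250 MJ/h = 1458.3 kJ/s
ΔT = Q/(ṁ·Cp) = 1458.3/(17.7×2.34) = 35.21 K
T_out = -24.5 − 35.21 = -59.71 °C

T_out = -59.7 °C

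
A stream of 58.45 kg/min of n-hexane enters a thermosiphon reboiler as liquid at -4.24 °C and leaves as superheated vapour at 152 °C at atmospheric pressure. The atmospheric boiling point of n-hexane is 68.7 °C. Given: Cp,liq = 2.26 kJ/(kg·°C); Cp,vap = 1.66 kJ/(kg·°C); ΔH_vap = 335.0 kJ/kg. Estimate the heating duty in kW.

Q = 622 kW

liquid -4.24→68.7 °C: 164.84 kJ/kg
vaporisation at 68.7 °C: 335 kJ/kg
vapour 68.7→152 °C: 138.28 kJ/kg
Δh = 164.84 + 335 + 138.28 = 638.12 kJ/kg
Q = ṁ·Δh = 58.45 kg/min × 638.12 kJ/kg = 37298 kJ/min
|Q| = 621.64 kW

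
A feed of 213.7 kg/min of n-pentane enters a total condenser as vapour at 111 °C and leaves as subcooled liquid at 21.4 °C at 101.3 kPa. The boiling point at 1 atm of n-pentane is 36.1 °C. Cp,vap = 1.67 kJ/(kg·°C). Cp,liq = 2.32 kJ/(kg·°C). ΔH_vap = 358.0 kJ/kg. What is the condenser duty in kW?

Q_c = 1840 kW

vapour 111→36.1 °C: -125.08 kJ/kg
condensation at 36.1 °C: -358 kJ/kg
liquid 36.1→21.4 °C: -34.104 kJ/kg
Δh = -125.08 + -358 + -34.104 = -517.19 kJ/kg
Q = ṁ·Δh = 213.7 kg/min × -517.19 kJ/kg = -110520 kJ/min
|Q| = 1842 kW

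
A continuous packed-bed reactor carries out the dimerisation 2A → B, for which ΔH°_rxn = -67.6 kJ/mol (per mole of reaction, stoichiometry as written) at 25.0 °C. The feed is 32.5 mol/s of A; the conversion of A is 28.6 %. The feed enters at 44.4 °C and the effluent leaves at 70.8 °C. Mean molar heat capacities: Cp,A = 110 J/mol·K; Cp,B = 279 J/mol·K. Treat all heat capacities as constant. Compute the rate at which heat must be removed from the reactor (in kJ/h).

Extent of reaction ξ = 0.286 × 32.5 / 2 = 4.6475 mol/s
Reaction term: ξ·ΔH°_rxn = 4.6475 × -67.6 = -314.17 kJ/s
Sensible, feed 44.4→25 °C: -69.355 kJ/s
Outlet flows (mol/s): A 23.205, B 4.6475
Sensible, products 25→70.8 °C: 176.29 kJ/s
Q = ΔH = -207.23 kJ/s = -207.23 kW
Heat removed = 746040 kJ/h

Q_out = 746000 kJ/h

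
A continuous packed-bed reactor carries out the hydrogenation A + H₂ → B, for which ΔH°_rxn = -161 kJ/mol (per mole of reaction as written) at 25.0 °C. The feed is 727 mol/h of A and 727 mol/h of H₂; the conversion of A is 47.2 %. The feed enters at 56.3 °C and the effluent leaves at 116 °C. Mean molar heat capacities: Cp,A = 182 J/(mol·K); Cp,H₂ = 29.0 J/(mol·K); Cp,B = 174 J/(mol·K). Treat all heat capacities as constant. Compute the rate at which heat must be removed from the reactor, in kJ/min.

Q_out = 787 kJ/min

Extent of reaction ξ = 0.472 × 727 = 343.14 mol/h
Reaction term: ξ·ΔH°_rxn = 343.14 × -161 = -55246 kJ/h
Sensible, feed 56.3→25 °C: -4801.3 kJ/h
Outlet flows (mol/h): A 383.86, H₂ 383.86, B 343.14
Sensible, products 25→116 °C: 12804 kJ/h
Q = ΔH = -47244 kJ/h = -13.123 kW
Heat removed = 787.4 kJ/min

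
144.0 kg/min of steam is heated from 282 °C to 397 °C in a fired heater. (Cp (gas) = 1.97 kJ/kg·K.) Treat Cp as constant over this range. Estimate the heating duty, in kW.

Q = ṁ·Cp·ΔT = 144.0 × 1.97 × (397 − 282) = 32623 kJ/min
Converting: 32623 / 60 s = 543.72 kW

Q = 544 kW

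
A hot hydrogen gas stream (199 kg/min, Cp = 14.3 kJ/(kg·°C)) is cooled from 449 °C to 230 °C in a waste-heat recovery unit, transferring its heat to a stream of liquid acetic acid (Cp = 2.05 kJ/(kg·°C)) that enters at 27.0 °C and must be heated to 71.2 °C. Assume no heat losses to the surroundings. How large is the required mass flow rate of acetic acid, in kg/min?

ṁ_c = 6880 kg/min

Heat released by hot stream: Q = 199 × 14.3 × (449 − 230) = 623210 kJ/min
Energy balance on cold side (adiabatic exchanger): Q = ṁ_c·Cp_c·(T_c,out − T_c,in)
ṁ_c = 623210 / [2.05 × (71.2 − 27.0)] = 6877.9 kg/min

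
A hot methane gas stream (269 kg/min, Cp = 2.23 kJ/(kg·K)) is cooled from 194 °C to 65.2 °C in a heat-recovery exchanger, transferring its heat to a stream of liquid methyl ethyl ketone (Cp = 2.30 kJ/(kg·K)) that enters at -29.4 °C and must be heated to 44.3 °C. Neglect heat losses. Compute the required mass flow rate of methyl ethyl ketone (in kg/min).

Heat released by hot stream: Q = 269 × 2.23 × (194 − 65.2) = 77263 kJ/min
Energy balance on cold side (adiabatic exchanger): Q = ṁ_c·Cp_c·(T_c,out − T_c,in)
ṁ_c = 77263 / [2.30 × (44.3 − -29.4)] = 455.8 kg/min

ṁ_c = 456 kg/min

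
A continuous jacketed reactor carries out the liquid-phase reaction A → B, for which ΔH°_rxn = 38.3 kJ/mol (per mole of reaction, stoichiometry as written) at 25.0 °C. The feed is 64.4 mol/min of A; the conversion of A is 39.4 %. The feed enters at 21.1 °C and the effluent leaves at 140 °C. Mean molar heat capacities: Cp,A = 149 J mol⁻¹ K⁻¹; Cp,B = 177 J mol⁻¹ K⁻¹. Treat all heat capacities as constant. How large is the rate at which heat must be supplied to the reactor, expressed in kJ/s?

Extent of reaction ξ = 0.394 × 64.4 = 25.374 mol/min
Reaction term: ξ·ΔH°_rxn = 25.374 × 38.3 = 971.81 kJ/min
Sensible, feed 21.1→25 °C: 37.423 kJ/min
Outlet flows (mol/min): A 39.026, B 25.374
Sensible, products 25→140 °C: 1185.2 kJ/min
Q = ΔH = 2194.4 kJ/min = 36.574 kW
Heat supplied = 36.574 kJ/s

Q_in = 36.6 kJ/s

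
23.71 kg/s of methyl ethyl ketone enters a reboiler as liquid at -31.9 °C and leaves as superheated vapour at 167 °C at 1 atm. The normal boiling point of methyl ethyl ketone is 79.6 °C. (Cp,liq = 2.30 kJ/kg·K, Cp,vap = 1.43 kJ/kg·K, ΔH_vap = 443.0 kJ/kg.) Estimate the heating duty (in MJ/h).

Q = 70400 MJ/h

liquid -31.9→79.6 °C: 256.45 kJ/kg
vaporisation at 79.6 °C: 443 kJ/kg
vapour 79.6→167 °C: 124.98 kJ/kg
Δh = 256.45 + 443 + 124.98 = 824.43 kJ/kg
Q = ṁ·Δh = 23.71 kg/s × 824.43 kJ/kg = 19547 kJ/s
|Q| = 19547 kW = 70370 MJ/h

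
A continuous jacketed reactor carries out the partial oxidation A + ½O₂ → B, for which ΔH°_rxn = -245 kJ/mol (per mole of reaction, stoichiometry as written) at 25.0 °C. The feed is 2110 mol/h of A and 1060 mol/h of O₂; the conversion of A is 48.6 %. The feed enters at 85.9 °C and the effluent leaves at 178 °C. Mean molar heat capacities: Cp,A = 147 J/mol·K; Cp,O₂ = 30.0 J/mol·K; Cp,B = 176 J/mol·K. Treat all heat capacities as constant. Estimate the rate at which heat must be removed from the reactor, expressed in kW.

Extent of reaction ξ = 0.486 × 2110 = 1025.5 mol/h
Reaction term: ξ·ΔH°_rxn = 1025.5 × -245 = -251240 kJ/h
Sensible, feed 85.9→25 °C: -20826 kJ/h
Outlet flows (mol/h): A 1084.5, O₂ 547.27, B 1025.5
Sensible, products 25→178 °C: 54518 kJ/h
Q = ΔH = -217550 kJ/h = -60.429 kW
Heat removed = 60.429 kW

Q_out = 60.4 kW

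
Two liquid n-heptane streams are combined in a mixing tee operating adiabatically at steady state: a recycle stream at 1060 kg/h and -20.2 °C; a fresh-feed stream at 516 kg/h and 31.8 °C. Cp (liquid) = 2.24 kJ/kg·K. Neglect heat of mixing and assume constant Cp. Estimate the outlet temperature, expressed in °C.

T_out = -3.17 °C

No heat crosses the boundary, so H_out = H_in.
Σ ṁᵢCp,ᵢTᵢ = 1060×2.24×-20.2 + 516×2.24×31.8 = -11207
Σ ṁᵢCp,ᵢ = 1060×2.24 + 516×2.24 = 3530.2
T_out = -11207 / 3530.2 = -3.1746 °C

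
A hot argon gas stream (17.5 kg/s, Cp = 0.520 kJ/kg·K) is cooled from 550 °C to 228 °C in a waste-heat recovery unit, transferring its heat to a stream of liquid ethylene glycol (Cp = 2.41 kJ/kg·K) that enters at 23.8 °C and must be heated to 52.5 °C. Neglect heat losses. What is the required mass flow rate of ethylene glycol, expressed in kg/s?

Heat released by hot stream: Q = 17.5 × 0.520 × (550 − 228) = 2930.2 kJ/s
Energy balance on cold side (adiabatic exchanger): Q = ṁ_c·Cp_c·(T_c,out − T_c,in)
ṁ_c = 2930.2 / [2.41 × (52.5 − 23.8)] = 42.364 kg/s

ṁ_c = 42.4 kg/s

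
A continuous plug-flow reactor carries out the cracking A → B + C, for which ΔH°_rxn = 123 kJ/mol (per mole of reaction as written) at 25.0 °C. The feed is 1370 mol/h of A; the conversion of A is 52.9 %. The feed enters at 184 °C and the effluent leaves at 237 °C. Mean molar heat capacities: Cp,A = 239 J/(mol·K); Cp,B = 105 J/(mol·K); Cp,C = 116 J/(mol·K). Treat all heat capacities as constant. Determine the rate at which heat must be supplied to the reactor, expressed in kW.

Q_in = 28.8 kW

Extent of reaction ξ = 0.529 × 1370 = 724.73 mol/h
Reaction term: ξ·ΔH°_rxn = 724.73 × 123 = 89142 kJ/h
Sensible, feed 184→25 °C: -52061 kJ/h
Outlet flows (mol/h): A 645.27, B 724.73, C 724.73
Sensible, products 25→237 °C: 66650 kJ/h
Q = ΔH = 103730 kJ/h = 28.814 kW
Heat supplied = 28.814 kW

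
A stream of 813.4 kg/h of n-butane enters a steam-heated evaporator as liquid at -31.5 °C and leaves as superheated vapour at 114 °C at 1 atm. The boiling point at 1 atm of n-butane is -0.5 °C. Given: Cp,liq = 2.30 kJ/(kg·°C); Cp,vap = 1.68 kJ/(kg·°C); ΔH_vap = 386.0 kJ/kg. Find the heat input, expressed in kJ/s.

liquid -31.5→-0.5 °C: 71.3 kJ/kg
vaporisation at -0.5 °C: 386 kJ/kg
vapour -0.5→114 °C: 192.36 kJ/kg
Δh = 71.3 + 386 + 192.36 = 649.66 kJ/kg
Q = ṁ·Δh = 813.4 kg/h × 649.66 kJ/kg = 528430 kJ/h
|Q| = 146.79 kW

Q = 147 kJ/s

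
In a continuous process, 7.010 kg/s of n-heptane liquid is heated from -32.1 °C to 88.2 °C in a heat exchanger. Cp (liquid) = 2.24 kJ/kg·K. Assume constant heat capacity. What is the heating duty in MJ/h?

Q = ṁ·Cp·ΔT = 7.010 × 2.24 × (88.2 − -32.1) = 1889 kJ/s
Heating duty = 6800.4 MJ/h

Q = 6800 MJ/h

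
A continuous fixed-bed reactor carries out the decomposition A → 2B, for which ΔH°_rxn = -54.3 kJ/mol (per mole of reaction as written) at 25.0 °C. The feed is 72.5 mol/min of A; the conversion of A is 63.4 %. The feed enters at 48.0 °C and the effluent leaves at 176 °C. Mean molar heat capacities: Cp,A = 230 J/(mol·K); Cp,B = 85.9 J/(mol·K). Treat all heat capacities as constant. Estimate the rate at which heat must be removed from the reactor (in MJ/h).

Q_out = 45.9 MJ/h

Extent of reaction ξ = 0.634 × 72.5 = 45.965 mol/min
Reaction term: ξ·ΔH°_rxn = 45.965 × -54.3 = -2495.9 kJ/min
Sensible, feed 48.0→25 °C: -383.52 kJ/min
Outlet flows (mol/min): A 26.535, B 91.93
Sensible, products 25→176 °C: 2114 kJ/min
Q = ΔH = -765.45 kJ/min = -12.757 kW
Heat removed = 45.927 MJ/h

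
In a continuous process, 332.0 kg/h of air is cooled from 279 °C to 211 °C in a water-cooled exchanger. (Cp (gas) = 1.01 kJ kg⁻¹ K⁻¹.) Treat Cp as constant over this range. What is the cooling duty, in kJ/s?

Q_c = 6.33 kJ/s

Q = ṁ·Cp·ΔT = 332.0 × 1.01 × (211 − 279) = -22802 kJ/h
Converting: 22802 / 3600 s = 6.3338 kW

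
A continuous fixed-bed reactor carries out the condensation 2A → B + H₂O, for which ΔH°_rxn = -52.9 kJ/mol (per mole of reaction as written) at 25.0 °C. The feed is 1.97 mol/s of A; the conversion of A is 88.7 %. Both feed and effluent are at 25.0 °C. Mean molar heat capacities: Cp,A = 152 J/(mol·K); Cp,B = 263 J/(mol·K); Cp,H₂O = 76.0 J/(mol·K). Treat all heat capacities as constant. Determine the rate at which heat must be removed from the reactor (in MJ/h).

Q_out = 166 MJ/h

Extent of reaction ξ = 0.887 × 1.97 / 2 = 0.87369 mol/s
Reaction term: ξ·ΔH°_rxn = 0.87369 × -52.9 = -46.218 kJ/s
Q = ΔH = -46.218 kJ/s = -46.218 kW
Heat removed = 166.39 MJ/h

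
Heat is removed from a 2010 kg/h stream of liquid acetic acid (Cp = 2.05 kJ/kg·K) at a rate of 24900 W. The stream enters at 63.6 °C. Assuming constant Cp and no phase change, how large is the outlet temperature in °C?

Q = 24900 W = 89640 kJ/h
ΔT = Q/(ṁ·Cp) = 89640/(2010×2.05) = 21.755 K
T_out = 63.6 − 21.755 = 41.845 °C

T_out = 41.8 °C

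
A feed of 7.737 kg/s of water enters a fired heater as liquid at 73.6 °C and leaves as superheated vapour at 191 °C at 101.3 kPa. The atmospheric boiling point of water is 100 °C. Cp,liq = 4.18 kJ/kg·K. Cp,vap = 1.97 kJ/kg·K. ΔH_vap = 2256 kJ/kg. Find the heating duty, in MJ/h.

Q = 70900 MJ/h

liquid 73.6→100 °C: 110.35 kJ/kg
vaporisation at 100 °C: 2256 kJ/kg
vapour 100→191 °C: 179.27 kJ/kg
Δh = 110.35 + 2256 + 179.27 = 2545.6 kJ/kg
Q = ṁ·Δh = 7.737 kg/s × 2545.6 kJ/kg = 19695 kJ/s
|Q| = 19695 kW = 70904 MJ/h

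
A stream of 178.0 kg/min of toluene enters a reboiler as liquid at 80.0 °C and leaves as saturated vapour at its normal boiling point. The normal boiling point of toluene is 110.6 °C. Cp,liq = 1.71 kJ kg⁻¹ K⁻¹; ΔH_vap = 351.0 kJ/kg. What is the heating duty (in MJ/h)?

Q = 4310 MJ/h

liquid 80.0→110.6 °C: 52.326 kJ/kg
vaporisation at 110.6 °C: 351 kJ/kg
Δh = 52.326 + 351 = 403.33 kJ/kg
Q = ṁ·Δh = 178.0 kg/min × 403.33 kJ/kg = 71792 kJ/min
|Q| = 1196.5 kW = 4307.5 MJ/h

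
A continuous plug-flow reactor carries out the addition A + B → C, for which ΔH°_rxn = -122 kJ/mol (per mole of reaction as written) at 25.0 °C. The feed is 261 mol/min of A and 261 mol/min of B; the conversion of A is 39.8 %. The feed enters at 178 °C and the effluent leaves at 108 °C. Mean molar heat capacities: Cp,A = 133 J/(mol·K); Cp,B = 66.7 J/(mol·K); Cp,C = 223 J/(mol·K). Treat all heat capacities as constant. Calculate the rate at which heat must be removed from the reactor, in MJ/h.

Q_out = 967 MJ/h

Extent of reaction ξ = 0.398 × 261 = 103.88 mol/min
Reaction term: ξ·ΔH°_rxn = 103.88 × -122 = -12673 kJ/min
Sensible, feed 178→25 °C: -7974.6 kJ/min
Outlet flows (mol/min): A 157.12, B 157.12, C 103.88
Sensible, products 25→108 °C: 4527 kJ/min
Q = ΔH = -16121 kJ/min = -268.68 kW
Heat removed = 967.24 MJ/h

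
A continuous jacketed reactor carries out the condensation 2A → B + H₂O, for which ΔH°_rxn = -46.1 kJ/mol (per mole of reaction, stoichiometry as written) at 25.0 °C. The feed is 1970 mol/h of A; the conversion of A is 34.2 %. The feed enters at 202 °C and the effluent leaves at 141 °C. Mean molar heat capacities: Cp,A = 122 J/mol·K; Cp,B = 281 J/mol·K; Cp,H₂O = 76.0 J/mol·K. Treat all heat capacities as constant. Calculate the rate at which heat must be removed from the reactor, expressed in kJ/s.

Extent of reaction ξ = 0.342 × 1970 / 2 = 336.87 mol/h
Reaction term: ξ·ΔH°_rxn = 336.87 × -46.1 = -15530 kJ/h
Sensible, feed 202→25 °C: -42540 kJ/h
Outlet flows (mol/h): A 1296.3, B 336.87, H₂O 336.87
Sensible, products 25→141 °C: 32295 kJ/h
Q = ΔH = -25775 kJ/h = -7.1597 kW
Heat removed = 7.1597 kJ/s

Q_out = 7.16 kJ/s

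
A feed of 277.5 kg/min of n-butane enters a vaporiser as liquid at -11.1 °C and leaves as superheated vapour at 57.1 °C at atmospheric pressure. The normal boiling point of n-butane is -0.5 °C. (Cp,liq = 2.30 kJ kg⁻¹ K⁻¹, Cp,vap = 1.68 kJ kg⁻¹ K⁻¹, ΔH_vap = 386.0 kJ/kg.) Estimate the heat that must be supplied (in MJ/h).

liquid -11.1→-0.5 °C: 24.38 kJ/kg
vaporisation at -0.5 °C: 386 kJ/kg
vapour -0.5→57.1 °C: 96.768 kJ/kg
Δh = 24.38 + 386 + 96.768 = 507.15 kJ/kg
Q = ṁ·Δh = 277.5 kg/min × 507.15 kJ/kg = 140730 kJ/min
|Q| = 2345.6 kW = 8444 MJ/h

Q = 8440 MJ/h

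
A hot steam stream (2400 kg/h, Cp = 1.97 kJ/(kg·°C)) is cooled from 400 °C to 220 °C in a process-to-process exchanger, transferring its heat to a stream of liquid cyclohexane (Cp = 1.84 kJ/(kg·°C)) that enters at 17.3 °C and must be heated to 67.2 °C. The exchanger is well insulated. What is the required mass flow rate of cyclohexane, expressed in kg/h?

ṁ_c = 9270 kg/h

Heat released by hot stream: Q = 2400 × 1.97 × (400 − 220) = 851040 kJ/h
Energy balance on cold side (adiabatic exchanger): Q = ṁ_c·Cp_c·(T_c,out − T_c,in)
ṁ_c = 851040 / [1.84 × (67.2 − 17.3)] = 9269 kg/h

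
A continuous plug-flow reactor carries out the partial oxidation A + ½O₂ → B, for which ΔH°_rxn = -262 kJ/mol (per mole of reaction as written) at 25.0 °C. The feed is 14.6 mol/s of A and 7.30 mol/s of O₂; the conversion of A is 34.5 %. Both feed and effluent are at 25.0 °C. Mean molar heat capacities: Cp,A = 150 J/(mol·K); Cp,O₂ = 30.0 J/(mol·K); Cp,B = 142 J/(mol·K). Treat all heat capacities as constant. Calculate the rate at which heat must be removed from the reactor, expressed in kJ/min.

Q_out = 79200 kJ/min

Extent of reaction ξ = 0.345 × 14.6 = 5.037 mol/s
Reaction term: ξ·ΔH°_rxn = 5.037 × -262 = -1319.7 kJ/s
Q = ΔH = -1319.7 kJ/s = -1319.7 kW
Heat removed = 79182 kJ/min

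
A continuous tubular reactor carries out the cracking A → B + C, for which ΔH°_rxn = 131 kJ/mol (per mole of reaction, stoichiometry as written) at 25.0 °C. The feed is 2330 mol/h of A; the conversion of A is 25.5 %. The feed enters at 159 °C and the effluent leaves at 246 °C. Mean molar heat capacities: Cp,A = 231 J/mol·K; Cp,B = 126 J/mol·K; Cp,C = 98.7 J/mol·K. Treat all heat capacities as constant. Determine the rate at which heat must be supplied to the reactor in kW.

Q_in = 34.4 kW

Extent of reaction ξ = 0.255 × 2330 = 594.15 mol/h
Reaction term: ξ·ΔH°_rxn = 594.15 × 131 = 77834 kJ/h
Sensible, feed 159→25 °C: -72123 kJ/h
Outlet flows (mol/h): A 1735.8, B 594.15, C 594.15
Sensible, products 25→246 °C: 118120 kJ/h
Q = ΔH = 123830 kJ/h = 34.398 kW
Heat supplied = 34.398 kW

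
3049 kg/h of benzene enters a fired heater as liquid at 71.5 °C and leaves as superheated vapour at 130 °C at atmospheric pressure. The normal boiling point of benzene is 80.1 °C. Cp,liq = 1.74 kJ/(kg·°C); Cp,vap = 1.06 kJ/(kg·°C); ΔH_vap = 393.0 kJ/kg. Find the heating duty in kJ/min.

liquid 71.5→80.1 °C: 14.964 kJ/kg
vaporisation at 80.1 °C: 393 kJ/kg
vapour 80.1→130 °C: 52.894 kJ/kg
Δh = 14.964 + 393 + 52.894 = 460.86 kJ/kg
Q = ṁ·Δh = 3049 kg/h × 460.86 kJ/kg = 1.4052e+06 kJ/h
|Q| = 390.32 kW = 23419 kJ/min

Q = 23400 kJ/min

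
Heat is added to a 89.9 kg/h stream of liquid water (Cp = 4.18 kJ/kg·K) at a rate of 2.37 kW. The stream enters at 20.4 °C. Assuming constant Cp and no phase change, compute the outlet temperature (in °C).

Q = 2.37 kW = 8532 kJ/h
ΔT = Q/(ṁ·Cp) = 8532/(89.9×4.18) = 22.705 K
T_out = 20.4 + 22.705 = 43.105 °C

T_out = 43.1 °C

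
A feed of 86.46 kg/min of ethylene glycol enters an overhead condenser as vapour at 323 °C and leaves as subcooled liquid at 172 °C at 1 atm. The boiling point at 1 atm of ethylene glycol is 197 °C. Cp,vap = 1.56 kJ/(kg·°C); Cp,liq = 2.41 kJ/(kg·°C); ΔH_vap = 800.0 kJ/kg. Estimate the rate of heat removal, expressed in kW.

Q_c = 1520 kW

vapour 323→197 °C: -196.56 kJ/kg
condensation at 197 °C: -800 kJ/kg
liquid 197→172 °C: -60.25 kJ/kg
Δh = -196.56 + -800 + -60.25 = -1056.8 kJ/kg
Q = ṁ·Δh = 86.46 kg/min × -1056.8 kJ/kg = -91372 kJ/min
|Q| = 1522.9 kW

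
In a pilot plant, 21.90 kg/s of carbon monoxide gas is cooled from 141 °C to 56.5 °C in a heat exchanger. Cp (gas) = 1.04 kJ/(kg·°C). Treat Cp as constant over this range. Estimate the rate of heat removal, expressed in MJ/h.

Q = ṁ·Cp·ΔT = 21.90 × 1.04 × (56.5 − 141) = -1924.6 kJ/s
Cooling duty = 6928.5 MJ/h

Q_c = 6930 MJ/h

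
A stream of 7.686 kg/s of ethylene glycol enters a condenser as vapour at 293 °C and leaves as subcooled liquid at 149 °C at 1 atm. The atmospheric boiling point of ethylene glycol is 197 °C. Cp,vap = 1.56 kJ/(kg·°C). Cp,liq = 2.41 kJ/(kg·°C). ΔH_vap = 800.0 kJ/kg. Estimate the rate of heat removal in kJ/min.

vapour 293→197 °C: -149.76 kJ/kg
condensation at 197 °C: -800 kJ/kg
liquid 197→149 °C: -115.68 kJ/kg
Δh = -149.76 + -800 + -115.68 = -1065.4 kJ/kg
Q = ṁ·Δh = 7.686 kg/s × -1065.4 kJ/kg = -8189 kJ/s
|Q| = 8189 kW = 491340 kJ/min

Q_c = 491000 kJ/min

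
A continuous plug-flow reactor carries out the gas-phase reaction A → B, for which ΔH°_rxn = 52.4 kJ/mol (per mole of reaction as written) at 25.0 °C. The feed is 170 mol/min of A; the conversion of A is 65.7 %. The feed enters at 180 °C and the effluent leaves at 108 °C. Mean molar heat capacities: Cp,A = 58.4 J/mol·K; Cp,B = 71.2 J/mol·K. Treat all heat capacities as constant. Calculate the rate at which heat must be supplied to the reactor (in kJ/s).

Extent of reaction ξ = 0.657 × 170 = 111.69 mol/min
Reaction term: ξ·ΔH°_rxn = 111.69 × 52.4 = 5852.6 kJ/min
Sensible, feed 180→25 °C: -1538.8 kJ/min
Outlet flows (mol/min): A 58.31, B 111.69
Sensible, products 25→108 °C: 942.68 kJ/min
Q = ΔH = 5256.4 kJ/min = 87.607 kW
Heat supplied = 87.607 kJ/s

Q_in = 87.6 kJ/s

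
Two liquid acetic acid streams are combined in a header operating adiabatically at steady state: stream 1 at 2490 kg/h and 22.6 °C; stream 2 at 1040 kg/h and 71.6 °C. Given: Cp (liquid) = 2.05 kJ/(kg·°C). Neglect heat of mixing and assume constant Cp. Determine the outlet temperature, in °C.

T_out = 37.0 °C

No heat crosses the boundary, so H_out = H_in.
Σ ṁᵢCp,ᵢTᵢ = 2490×2.05×22.6 + 1040×2.05×71.6 = 268010
Σ ṁᵢCp,ᵢ = 2490×2.05 + 1040×2.05 = 7236.5
T_out = 268010 / 7236.5 = 37.036 °C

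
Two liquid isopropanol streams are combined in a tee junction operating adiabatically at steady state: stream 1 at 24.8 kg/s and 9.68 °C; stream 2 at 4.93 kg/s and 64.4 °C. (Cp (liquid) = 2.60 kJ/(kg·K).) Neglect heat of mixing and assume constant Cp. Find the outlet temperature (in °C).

No heat crosses the boundary, so H_out = H_in.
Σ ṁᵢCp,ᵢTᵢ = 24.8×2.60×9.68 + 4.93×2.60×64.4 = 1449.6
Σ ṁᵢCp,ᵢ = 24.8×2.60 + 4.93×2.60 = 77.298
T_out = 1449.6 / 77.298 = 18.754 °C

T_out = 18.8 °C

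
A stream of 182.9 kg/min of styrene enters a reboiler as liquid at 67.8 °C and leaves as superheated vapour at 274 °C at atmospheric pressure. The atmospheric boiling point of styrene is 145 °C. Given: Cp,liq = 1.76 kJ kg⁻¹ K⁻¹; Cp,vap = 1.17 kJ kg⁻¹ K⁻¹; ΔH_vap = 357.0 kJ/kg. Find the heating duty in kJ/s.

Q = 1960 kJ/s

liquid 67.8→145 °C: 135.87 kJ/kg
vaporisation at 145 °C: 357 kJ/kg
vapour 145→274 °C: 150.93 kJ/kg
Δh = 135.87 + 357 + 150.93 = 643.8 kJ/kg
Q = ṁ·Δh = 182.9 kg/min × 643.8 kJ/kg = 117750 kJ/min
|Q| = 1962.5 kW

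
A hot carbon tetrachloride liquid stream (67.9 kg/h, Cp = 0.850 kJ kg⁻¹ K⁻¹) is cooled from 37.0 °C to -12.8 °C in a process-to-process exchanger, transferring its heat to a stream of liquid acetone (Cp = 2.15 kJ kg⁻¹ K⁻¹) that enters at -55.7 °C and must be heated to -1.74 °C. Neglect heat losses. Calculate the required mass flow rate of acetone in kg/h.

ṁ_c = 24.8 kg/h

Heat released by hot stream: Q = 67.9 × 0.850 × (37.0 − -12.8) = 2874.2 kJ/h
Energy balance on cold side (adiabatic exchanger): Q = ṁ_c·Cp_c·(T_c,out − T_c,in)
ṁ_c = 2874.2 / [2.15 × (-1.74 − -55.7)] = 24.775 kg/h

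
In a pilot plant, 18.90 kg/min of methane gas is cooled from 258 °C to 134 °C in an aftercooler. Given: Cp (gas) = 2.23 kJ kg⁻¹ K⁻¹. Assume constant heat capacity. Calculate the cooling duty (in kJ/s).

Q_c = 87.1 kJ/s

Q = ṁ·Cp·ΔT = 18.90 × 2.23 × (134 − 258) = -5226.2 kJ/min
Converting: 5226.2 / 60 s = 87.104 kW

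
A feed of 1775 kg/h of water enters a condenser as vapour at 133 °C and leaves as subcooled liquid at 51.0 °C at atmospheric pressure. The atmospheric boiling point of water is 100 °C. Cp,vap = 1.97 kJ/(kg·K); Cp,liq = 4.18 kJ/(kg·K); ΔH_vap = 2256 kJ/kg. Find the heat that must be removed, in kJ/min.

Q_c = 74700 kJ/min

vapour 133→100 °C: -65.01 kJ/kg
condensation at 100 °C: -2256 kJ/kg
liquid 100→51.0 °C: -204.82 kJ/kg
Δh = -65.01 + -2256 + -204.82 = -2525.8 kJ/kg
Q = ṁ·Δh = 1775 kg/h × -2525.8 kJ/kg = -4.4833e+06 kJ/h
|Q| = 1245.4 kW = 74722 kJ/min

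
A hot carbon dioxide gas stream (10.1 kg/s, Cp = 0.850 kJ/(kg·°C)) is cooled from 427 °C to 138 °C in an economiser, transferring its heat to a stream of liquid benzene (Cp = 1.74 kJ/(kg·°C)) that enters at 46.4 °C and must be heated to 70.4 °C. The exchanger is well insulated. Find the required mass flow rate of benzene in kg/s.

Heat released by hot stream: Q = 10.1 × 0.850 × (427 − 138) = 2481.1 kJ/s
Energy balance on cold side (adiabatic exchanger): Q = ṁ_c·Cp_c·(T_c,out − T_c,in)
ṁ_c = 2481.1 / [1.74 × (70.4 − 46.4)] = 59.412 kg/s

ṁ_c = 59.4 kg/s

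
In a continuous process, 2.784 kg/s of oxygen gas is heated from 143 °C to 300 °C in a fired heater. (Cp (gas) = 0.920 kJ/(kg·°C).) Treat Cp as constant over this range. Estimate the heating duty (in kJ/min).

Q = 24100 kJ/min

Q = ṁ·Cp·ΔT = 2.784 × 0.920 × (300 − 143) = 402.12 kJ/s
Heating duty = 24127 kJ/min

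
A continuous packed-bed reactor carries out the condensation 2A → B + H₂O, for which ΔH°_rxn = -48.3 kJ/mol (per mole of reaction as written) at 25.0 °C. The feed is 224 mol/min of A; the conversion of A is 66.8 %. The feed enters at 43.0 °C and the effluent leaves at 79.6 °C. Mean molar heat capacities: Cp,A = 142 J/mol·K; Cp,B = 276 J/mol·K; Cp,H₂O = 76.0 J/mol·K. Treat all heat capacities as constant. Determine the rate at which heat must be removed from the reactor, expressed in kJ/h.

Extent of reaction ξ = 0.668 × 224 / 2 = 74.816 mol/min
Reaction term: ξ·ΔH°_rxn = 74.816 × -48.3 = -3613.6 kJ/min
Sensible, feed 43.0→25 °C: -572.54 kJ/min
Outlet flows (mol/min): A 74.368, B 74.816, H₂O 74.816
Sensible, products 25→79.6 °C: 2014.5 kJ/min
Q = ΔH = -2171.7 kJ/min = -36.194 kW
Heat removed = 130300 kJ/h

Q_out = 130000 kJ/h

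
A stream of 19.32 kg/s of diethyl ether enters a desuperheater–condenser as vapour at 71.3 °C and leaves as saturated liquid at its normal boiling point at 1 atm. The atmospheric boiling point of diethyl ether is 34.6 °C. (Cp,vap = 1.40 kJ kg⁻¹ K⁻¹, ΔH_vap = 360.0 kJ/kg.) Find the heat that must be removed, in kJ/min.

Q_c = 477000 kJ/min

vapour 71.3→34.6 °C: -51.38 kJ/kg
condensation at 34.6 °C: -360 kJ/kg
Δh = -51.38 + -360 = -411.38 kJ/kg
Q = ṁ·Δh = 19.32 kg/s × -411.38 kJ/kg = -7947.9 kJ/s
|Q| = 7947.9 kW = 476870 kJ/min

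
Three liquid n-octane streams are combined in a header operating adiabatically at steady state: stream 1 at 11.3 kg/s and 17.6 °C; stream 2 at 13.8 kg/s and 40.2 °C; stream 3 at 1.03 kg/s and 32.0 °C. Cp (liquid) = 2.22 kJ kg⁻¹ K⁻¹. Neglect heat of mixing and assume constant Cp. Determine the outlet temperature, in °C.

T_out = 30.1 °C

No heat crosses the boundary, so H_out = H_in.
T_out = Σ ṁᵢCp,ᵢTᵢ / Σ ṁᵢCp,ᵢ
      = 1746.3 / 58.009 = 30.103 °C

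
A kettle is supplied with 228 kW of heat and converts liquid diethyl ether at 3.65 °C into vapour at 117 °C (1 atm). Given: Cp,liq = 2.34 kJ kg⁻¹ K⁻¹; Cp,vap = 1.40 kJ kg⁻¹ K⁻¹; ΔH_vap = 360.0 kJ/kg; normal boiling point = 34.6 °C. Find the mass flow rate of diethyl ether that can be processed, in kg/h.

ṁ = 1500 kg/h

Δh = 2.34×(34.6−3.65) + 360.0 + 1.40×(117−34.6) = 547.78 kJ/kg
Q = 228 kW = 228 kJ/s = 820800 kJ/h
ṁ = Q/Δh = 820800 / 547.78 = 1498.4 kg/h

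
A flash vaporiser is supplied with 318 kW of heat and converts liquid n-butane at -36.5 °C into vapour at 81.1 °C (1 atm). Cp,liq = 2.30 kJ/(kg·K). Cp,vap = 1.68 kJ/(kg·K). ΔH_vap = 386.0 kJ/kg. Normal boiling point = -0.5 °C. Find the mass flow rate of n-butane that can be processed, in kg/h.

Δh = 2.30×(-0.5−-36.5) + 386.0 + 1.68×(81.1−-0.5) = 605.89 kJ/kg
Q = 318 kW = 318 kJ/s = 1.1448e+06 kJ/h
ṁ = Q/Δh = 1.1448e+06 / 605.89 = 1889.5 kg/h

ṁ = 1890 kg/h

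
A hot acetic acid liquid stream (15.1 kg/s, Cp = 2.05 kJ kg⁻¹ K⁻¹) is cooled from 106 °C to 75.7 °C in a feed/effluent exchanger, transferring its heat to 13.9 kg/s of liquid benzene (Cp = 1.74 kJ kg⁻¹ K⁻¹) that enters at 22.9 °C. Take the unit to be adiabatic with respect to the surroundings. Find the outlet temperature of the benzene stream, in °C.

Heat released by hot stream: Q = 15.1 × 2.05 × (106 − 75.7) = 937.94 kJ/s
Energy balance on cold side (adiabatic exchanger): Q = ṁ_c·Cp_c·(T_c,out − T_c,in)
T_c,out = 22.9 + 937.94/(13.9 × 1.74) = 61.68 °C

T_c,out = 61.7 °C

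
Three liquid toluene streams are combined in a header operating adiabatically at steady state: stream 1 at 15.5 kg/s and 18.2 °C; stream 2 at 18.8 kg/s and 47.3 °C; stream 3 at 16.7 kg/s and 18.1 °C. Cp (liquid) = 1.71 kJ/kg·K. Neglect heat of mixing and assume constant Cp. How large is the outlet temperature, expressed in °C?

T_out = 28.9 °C

No heat crosses the boundary, so H_out = H_in.
T_out = Σ ṁᵢCp,ᵢTᵢ / Σ ṁᵢCp,ᵢ
      = 2519.9 / 87.21 = 28.894 °C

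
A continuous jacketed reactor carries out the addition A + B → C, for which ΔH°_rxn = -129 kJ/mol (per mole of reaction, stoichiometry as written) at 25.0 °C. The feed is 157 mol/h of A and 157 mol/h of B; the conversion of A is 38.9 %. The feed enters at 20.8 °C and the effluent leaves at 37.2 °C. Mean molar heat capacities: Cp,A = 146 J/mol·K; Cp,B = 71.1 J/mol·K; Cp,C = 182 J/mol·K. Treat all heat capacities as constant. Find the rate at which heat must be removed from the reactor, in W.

Extent of reaction ξ = 0.389 × 157 = 61.073 mol/h
Reaction term: ξ·ΔH°_rxn = 61.073 × -129 = -7878.4 kJ/h
Sensible, feed 20.8→25 °C: 143.16 kJ/h
Outlet flows (mol/h): A 95.927, B 95.927, C 61.073
Sensible, products 25→37.2 °C: 389.68 kJ/h
Q = ΔH = -7345.6 kJ/h = -2.0404 kW
Heat removed = 2040.4 W

Q_out = 2040 W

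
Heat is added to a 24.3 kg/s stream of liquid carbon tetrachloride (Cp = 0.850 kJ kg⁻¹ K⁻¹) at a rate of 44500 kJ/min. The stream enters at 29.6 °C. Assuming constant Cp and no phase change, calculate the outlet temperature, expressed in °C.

T_out = 65.5 °C

Q = 44500 kJ/min = 741.67 kJ/s
ΔT = Q/(ṁ·Cp) = 741.67/(24.3×0.850) = 35.907 K
T_out = 29.6 + 35.907 = 65.507 °C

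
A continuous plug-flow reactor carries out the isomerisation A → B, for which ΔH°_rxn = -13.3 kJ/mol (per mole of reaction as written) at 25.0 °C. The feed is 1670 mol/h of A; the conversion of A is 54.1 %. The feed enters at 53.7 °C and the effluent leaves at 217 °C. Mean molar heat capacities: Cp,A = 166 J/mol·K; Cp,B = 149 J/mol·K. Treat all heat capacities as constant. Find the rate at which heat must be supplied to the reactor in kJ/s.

Extent of reaction ξ = 0.541 × 1670 = 903.47 mol/h
Reaction term: ξ·ΔH°_rxn = 903.47 × -13.3 = -12016 kJ/h
Sensible, feed 53.7→25 °C: -7956.2 kJ/h
Outlet flows (mol/h): A 766.53, B 903.47
Sensible, products 25→217 °C: 50277 kJ/h
Q = ΔH = 30305 kJ/h = 8.418 kW
Heat supplied = 8.418 kJ/s

Q_in = 8.42 kJ/s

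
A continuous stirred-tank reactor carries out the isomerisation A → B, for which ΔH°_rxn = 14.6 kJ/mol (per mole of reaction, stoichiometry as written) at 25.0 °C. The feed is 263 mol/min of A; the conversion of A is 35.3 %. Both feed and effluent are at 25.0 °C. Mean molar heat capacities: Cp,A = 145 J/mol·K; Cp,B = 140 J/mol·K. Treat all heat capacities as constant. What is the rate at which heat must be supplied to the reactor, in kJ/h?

Q_in = 81300 kJ/h

Extent of reaction ξ = 0.353 × 263 = 92.839 mol/min
Reaction term: ξ·ΔH°_rxn = 92.839 × 14.6 = 1355.4 kJ/min
Q = ΔH = 1355.4 kJ/min = 22.591 kW
Heat supplied = 81327 kJ/h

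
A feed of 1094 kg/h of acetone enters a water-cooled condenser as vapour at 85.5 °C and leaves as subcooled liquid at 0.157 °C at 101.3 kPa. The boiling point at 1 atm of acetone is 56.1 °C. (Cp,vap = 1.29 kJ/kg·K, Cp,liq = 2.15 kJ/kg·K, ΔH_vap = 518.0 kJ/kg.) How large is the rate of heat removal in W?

Q_c = 205000 W

vapour 85.5→56.1 °C: -37.926 kJ/kg
condensation at 56.1 °C: -518 kJ/kg
liquid 56.1→0.157 °C: -120.28 kJ/kg
Δh = -37.926 + -518 + -120.28 = -676.2 kJ/kg
Q = ṁ·Δh = 1094 kg/h × -676.2 kJ/kg = -739770 kJ/h
|Q| = 205.49 kW = 205490 W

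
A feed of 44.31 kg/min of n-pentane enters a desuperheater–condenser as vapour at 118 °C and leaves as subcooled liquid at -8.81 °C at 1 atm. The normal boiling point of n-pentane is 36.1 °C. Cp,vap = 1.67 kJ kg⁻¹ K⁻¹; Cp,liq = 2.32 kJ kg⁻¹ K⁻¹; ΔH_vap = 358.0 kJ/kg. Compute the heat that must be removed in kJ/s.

vapour 118→36.1 °C: -136.77 kJ/kg
condensation at 36.1 °C: -358 kJ/kg
liquid 36.1→-8.81 °C: -104.19 kJ/kg
Δh = -136.77 + -358 + -104.19 = -598.96 kJ/kg
Q = ṁ·Δh = 44.31 kg/min × -598.96 kJ/kg = -26540 kJ/min
|Q| = 442.34 kW

Q_c = 442 kJ/s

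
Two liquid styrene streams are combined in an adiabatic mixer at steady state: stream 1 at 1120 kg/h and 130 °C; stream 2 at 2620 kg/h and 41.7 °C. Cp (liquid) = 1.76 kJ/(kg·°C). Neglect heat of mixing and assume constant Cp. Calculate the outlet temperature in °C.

T_out = 68.1 °C

Adiabatic, steady state ⇒ Σ ṁᵢCp,ᵢ(T_out − Tᵢ) = 0
T_out = Σ ṁᵢCp,ᵢTᵢ / Σ ṁᵢCp,ᵢ
      = 448540 / 6582.4 = 68.143 °C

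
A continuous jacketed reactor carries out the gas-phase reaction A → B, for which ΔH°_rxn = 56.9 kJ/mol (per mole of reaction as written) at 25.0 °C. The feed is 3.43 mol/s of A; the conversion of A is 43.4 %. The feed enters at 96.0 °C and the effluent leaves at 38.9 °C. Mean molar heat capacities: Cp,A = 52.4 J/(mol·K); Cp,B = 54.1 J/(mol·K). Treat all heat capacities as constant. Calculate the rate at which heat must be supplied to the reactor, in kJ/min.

Q_in = 4470 kJ/min

Extent of reaction ξ = 0.434 × 3.43 = 1.4886 mol/s
Reaction term: ξ·ΔH°_rxn = 1.4886 × 56.9 = 84.702 kJ/s
Sensible, feed 96.0→25 °C: -12.761 kJ/s
Outlet flows (mol/s): A 1.9414, B 1.4886
Sensible, products 25→38.9 °C: 2.5335 kJ/s
Q = ΔH = 74.475 kJ/s = 74.475 kW
Heat supplied = 4468.5 kJ/min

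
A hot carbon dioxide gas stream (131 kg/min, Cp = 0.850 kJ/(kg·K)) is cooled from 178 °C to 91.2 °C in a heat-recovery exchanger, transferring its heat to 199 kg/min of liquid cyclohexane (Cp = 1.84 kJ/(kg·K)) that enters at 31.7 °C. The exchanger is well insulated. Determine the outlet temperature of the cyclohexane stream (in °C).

Heat released by hot stream: Q = 131 × 0.850 × (178 − 91.2) = 9665.2 kJ/min
Energy balance on cold side (adiabatic exchanger): Q = ṁ_c·Cp_c·(T_c,out − T_c,in)
T_c,out = 31.7 + 9665.2/(199 × 1.84) = 58.096 °C

T_c,out = 58.1 °C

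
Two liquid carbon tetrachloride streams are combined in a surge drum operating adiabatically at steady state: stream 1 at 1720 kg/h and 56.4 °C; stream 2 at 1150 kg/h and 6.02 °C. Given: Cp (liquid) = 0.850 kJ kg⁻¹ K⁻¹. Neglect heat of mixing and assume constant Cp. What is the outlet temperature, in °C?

T_out = 36.2 °C

Energy balance with Q = 0: Σ ṁᵢCp,ᵢ(T_out − Tᵢ) = 0
Σ ṁᵢCp,ᵢTᵢ = 1720×0.850×56.4 + 1150×0.850×6.02 = 88341
Σ ṁᵢCp,ᵢ = 1720×0.850 + 1150×0.850 = 2439.5
T_out = 88341 / 2439.5 = 36.213 °C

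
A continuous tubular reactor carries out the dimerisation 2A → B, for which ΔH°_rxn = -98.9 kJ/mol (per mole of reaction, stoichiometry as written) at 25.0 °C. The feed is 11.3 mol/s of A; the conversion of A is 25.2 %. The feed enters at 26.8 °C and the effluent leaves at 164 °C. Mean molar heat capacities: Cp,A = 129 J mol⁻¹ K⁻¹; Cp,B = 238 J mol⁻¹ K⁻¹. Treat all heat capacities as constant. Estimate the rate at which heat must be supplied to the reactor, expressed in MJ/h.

Extent of reaction ξ = 0.252 × 11.3 / 2 = 1.4238 mol/s
Reaction term: ξ·ΔH°_rxn = 1.4238 × -98.9 = -140.81 kJ/s
Sensible, feed 26.8→25 °C: -2.6239 kJ/s
Outlet flows (mol/s): A 8.4524, B 1.4238
Sensible, products 25→164 °C: 198.66 kJ/s
Q = ΔH = 55.224 kJ/s = 55.224 kW
Heat supplied = 198.81 MJ/h

Q_in = 199 MJ/h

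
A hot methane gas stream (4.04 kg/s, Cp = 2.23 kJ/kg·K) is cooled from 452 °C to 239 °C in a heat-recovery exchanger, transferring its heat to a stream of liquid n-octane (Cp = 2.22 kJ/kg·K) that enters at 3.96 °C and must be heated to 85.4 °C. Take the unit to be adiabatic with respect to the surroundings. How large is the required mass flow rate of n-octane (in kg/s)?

ṁ_c = 10.6 kg/s

Heat released by hot stream: Q = 4.04 × 2.23 × (452 − 239) = 1919 kJ/s
Energy balance on cold side (adiabatic exchanger): Q = ṁ_c·Cp_c·(T_c,out − T_c,in)
ṁ_c = 1919 / [2.22 × (85.4 − 3.96)] = 10.614 kg/s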